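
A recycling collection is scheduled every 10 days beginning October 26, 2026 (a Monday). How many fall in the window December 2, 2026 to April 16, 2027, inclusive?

14

Occurrences land 10·i days after October 26, 2026 for i = 0, 1, 2, …
December 2, 2026 is 37 days after the start; 37 ÷ 10 = 3 remainder 7; since the remainder is 7, round up to i = 4. First occurrence in the window: #5 on December 5, 2026 (4×10 = 40 days in).
April 16, 2027 is 172 days after the start; 172 ÷ 10 = 17 remainder 2. Last occurrence in the window: #18 on April 14, 2027.
Occurrences #5 through #18: 14 in total.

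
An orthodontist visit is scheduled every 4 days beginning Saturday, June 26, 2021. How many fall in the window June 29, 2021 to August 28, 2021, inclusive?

Occurrences land 4·i days after June 26, 2021 for i = 0, 1, 2, …
June 29, 2021 is 3 days after the start; 3 ÷ 4 = 0 remainder 3; since the remainder is 3, round up to i = 1. First occurrence in the window: #2 on June 30, 2021 (1×4 = 4 days in).
August 28, 2021 is 63 days after the start; 63 ÷ 4 = 15 remainder 3. Last occurrence in the window: #16 on August 25, 2021.
Occurrences #2 through #16: 15 in total.

15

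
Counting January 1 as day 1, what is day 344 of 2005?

January has 31 days (344 − 31 = 313 remain).
February has 28 days (313 − 28 = 285 remain).
March has 31 days (285 − 31 = 254 remain).
April has 30 days (254 − 30 = 224 remain).
May has 31 days (224 − 31 = 193 remain).
June has 30 days (193 − 30 = 163 remain).
July has 31 days (163 − 31 = 132 remain).
August has 31 days (132 − 31 = 101 remain).
September has 30 days (101 − 30 = 71 remain).
October has 31 days (71 − 31 = 40 remain).
November has 30 days (40 − 30 = 10 remain).
10 into December → December 10.

10 December 2005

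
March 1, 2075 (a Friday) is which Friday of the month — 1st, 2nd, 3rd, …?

Day 1 falls in week ⌈1/7⌉ of the month.
Days 1–7 hold the 1st Friday, 8–14 the 2nd, 15–21 the 3rd, 22–28 the 4th, 29–31 the 5th.
1 is in the range for the 1st.

1st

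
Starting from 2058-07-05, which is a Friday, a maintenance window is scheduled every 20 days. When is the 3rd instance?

2058-08-14

The 3rd occurrence is 2 intervals after the first: 2 × 20 = 40 days after 2058-07-05.
July has 31 days — 26 days to the end of July leaves 14.
14 days into August → 2058-08-14.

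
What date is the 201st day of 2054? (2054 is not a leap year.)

January has 31 days (201 − 31 = 170 remain).
February has 28 days (170 − 28 = 142 remain).
March has 31 days (142 − 31 = 111 remain).
April has 30 days (111 − 30 = 81 remain).
May has 31 days (81 − 31 = 50 remain).
June has 30 days (50 − 30 = 20 remain).
20 into July → July 20.

20 July 2054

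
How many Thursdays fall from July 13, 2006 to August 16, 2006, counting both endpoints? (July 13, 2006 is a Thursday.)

5

July 13, 2006 is a Thursday; the first Thursday on or after it is July 13, 2006.
From July 13, 2006 to August 16, 2006: 18 + 16 = 34 days (rest of July, August).
34 ÷ 7 = 4 full weeks with remainder 6, so 4 more Thursdays after the first → 5.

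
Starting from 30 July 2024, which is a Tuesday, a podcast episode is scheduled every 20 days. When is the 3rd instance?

8 September 2024

The 3rd occurrence is 2 intervals after the first: 2 × 20 = 40 days after 30 July 2024.
July has 31 days — 1 day to the end of July leaves 39.
August has 31 days (8 left).
8 days into September → 8 September 2024.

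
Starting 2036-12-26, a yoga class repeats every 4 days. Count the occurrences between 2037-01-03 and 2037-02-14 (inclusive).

Occurrences land 4·i days after 2036-12-26 for i = 0, 1, 2, …
2037-01-03 is 8 days after the start; 8 ÷ 4 = 2 remainder 0. First occurrence in the window: #3 on 2037-01-03 (2×4 = 8 days in).
2037-02-14 is 50 days after the start; 50 ÷ 4 = 12 remainder 2. Last occurrence in the window: #13 on 2037-02-12.
Occurrences #3 through #13: 11 in total.

11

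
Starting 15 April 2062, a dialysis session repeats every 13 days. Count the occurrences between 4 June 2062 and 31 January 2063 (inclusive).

19

Occurrences land 13·i days after 15 April 2062 for i = 0, 1, 2, …
4 June 2062 is 50 days after the start; 50 ÷ 13 = 3 remainder 11; since the remainder is 11, round up to i = 4. First occurrence in the window: #5 on 6 June 2062 (4×13 = 52 days in).
31 January 2063 is 291 days after the start; 291 ÷ 13 = 22 remainder 5. Last occurrence in the window: #23 on 26 January 2063.
Occurrences #5 through #23: 19 in total.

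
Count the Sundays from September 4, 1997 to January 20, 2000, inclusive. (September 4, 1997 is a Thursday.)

September 4, 1997 is a Thursday; the first Sunday on or after it is September 7, 1997 (3 days later).
From September 7, 1997 to January 20, 2000: 115 + 365 + 365 + 20 = 865 days (rest of 1997, 1998, 1999, to January 20, 2000 in 2000).
865 ÷ 7 = 123 full weeks with remainder 4, so 123 more Sundays after the first → 124.

124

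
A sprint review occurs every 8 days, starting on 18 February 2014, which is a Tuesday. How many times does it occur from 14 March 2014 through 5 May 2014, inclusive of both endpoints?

7

Occurrences land 8·i days after 18 February 2014 for i = 0, 1, 2, …
14 March 2014 is 24 days after the start; 24 ÷ 8 = 3 remainder 0. First occurrence in the window: #4 on 14 March 2014 (3×8 = 24 days in).
5 May 2014 is 76 days after the start; 76 ÷ 8 = 9 remainder 4. Last occurrence in the window: #10 on 1 May 2014.
Occurrences #4 through #10: 7 in total.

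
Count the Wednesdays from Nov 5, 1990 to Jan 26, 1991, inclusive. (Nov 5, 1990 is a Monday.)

Nov 5, 1990 is a Monday; the first Wednesday on or after it is Nov 7, 1990 (2 days later).
From Nov 7, 1990 to Jan 26, 1991: 23 + 31 + 26 = 80 days (rest of Nov, Dec, Jan).
80 ÷ 7 = 11 full weeks with remainder 3, so 11 more Wednesdays after the first → 12.

12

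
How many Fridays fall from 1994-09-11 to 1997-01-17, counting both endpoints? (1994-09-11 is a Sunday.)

123

1994-09-11 is a Sunday; the first Friday on or after it is 1994-09-16 (5 days later).
From 1994-09-16 to 1997-01-17: 106 + 365 + 366 + 17 = 854 days (rest of 1994, 1995, 1996, to 1997-01-17 in 1997).
854 ÷ 7 = 122 full weeks with remainder 0, so 122 more Fridays after the first → 123.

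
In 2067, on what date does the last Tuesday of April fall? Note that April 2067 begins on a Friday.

April 26, 2067

April 2067 begins on a Friday, so the first Tuesday is April 5 (4 days later).
April 2067 has 30 days. Adding weeks: 5, 12, 19, 26 — the last one ≤ 30 is the 26th.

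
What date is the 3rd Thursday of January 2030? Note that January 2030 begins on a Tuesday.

January 2030 begins on a Tuesday, so the first Thursday is January 3 (2 days later).
The 3rd Thursday is 2 weeks later: 3 + 14 = 17.

January 17, 2030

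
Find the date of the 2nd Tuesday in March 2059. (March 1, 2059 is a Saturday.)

March 2059 begins on a Saturday, so the first Tuesday is March 4 (3 days later).
The 2nd Tuesday is 1 weeks later: 4 + 7 = 11.

11 March 2059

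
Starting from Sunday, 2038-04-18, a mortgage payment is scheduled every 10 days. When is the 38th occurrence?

The 38th occurrence is 37 intervals after the first: 37 × 10 = 370 days after 2038-04-18.
April has 30 days — 12 days to the end of April leaves 358.
May has 31 days (327 left).
June has 30 days (297 left).
July has 31 days (266 left).
August has 31 days (235 left).
September has 30 days (205 left).
October has 31 days (174 left).
November has 30 days (144 left).
December has 31 days (113 left).
January has 31 days (82 left).
February has 28 days (54 left).
March has 31 days (23 left).
23 days into April → 2039-04-23.

2039-04-23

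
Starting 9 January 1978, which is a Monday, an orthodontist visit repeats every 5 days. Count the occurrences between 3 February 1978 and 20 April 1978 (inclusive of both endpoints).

16

Occurrences land 5·i days after 9 January 1978 for i = 0, 1, 2, …
3 February 1978 is 25 days after the start; 25 ÷ 5 = 5 remainder 0. First occurrence in the window: #6 on 3 February 1978 (5×5 = 25 days in).
20 April 1978 is 101 days after the start; 101 ÷ 5 = 20 remainder 1. Last occurrence in the window: #21 on 19 April 1978.
Occurrences #6 through #21: 16 in total.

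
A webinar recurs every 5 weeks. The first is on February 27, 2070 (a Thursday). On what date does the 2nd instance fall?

April 3, 2070

The 2nd occurrence is 1 interval after the first: 1 × 35 = 35 days after February 27, 2070.
February has 28 days — 1 day to the end of February leaves 34.
March has 31 days (3 left).
3 days into April → April 3, 2070.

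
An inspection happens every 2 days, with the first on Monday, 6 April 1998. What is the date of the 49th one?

The 49th occurrence is 48 intervals after the first: 48 × 2 = 96 days after 6 April 1998.
April has 30 days — 24 days to the end of April leaves 72.
May has 31 days (41 left).
June has 30 days (11 left).
11 days into July → 11 July 1998.

11 July 1998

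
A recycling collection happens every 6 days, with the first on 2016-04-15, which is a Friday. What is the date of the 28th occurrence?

2016-09-24

The 28th occurrence is 27 intervals after the first: 27 × 6 = 162 days after 2016-04-15.
April has 30 days — 15 days to the end of April leaves 147.
May has 31 days (116 left).
June has 30 days (86 left).
July has 31 days (55 left).
August has 31 days (24 left).
24 days into September → 2016-09-24.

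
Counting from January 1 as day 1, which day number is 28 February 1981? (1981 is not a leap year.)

Days in months before February: 31 = 31.
Plus 28 days into February → day 59.

59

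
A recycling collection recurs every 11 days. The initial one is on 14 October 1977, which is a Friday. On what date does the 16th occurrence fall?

The 16th occurrence is 15 intervals after the first: 15 × 11 = 165 days after 14 October 1977.
October has 31 days — 17 days to the end of October leaves 148.
November has 30 days (118 left).
December has 31 days (87 left).
January has 31 days (56 left).
February has 28 days (28 left).
28 days into March → 28 March 1978.

28 March 1978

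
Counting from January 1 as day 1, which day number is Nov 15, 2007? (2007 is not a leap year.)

319

Days in months before Nov: 31 + 28 + 31 + 30 + 31 + 30 + 31 + 31 + 30 + 31 = 304.
Plus 15 days into Nov → day 319.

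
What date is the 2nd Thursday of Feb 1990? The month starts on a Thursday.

Feb 8, 1990

Feb 1990 begins on a Thursday, so the first Thursday is Feb 1.
The 2nd Thursday is 1 weeks later: 1 + 7 = 8.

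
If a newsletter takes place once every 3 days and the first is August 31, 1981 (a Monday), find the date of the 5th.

The 5th occurrence is 4 intervals after the first: 4 × 3 = 12 days after August 31, 1981.
August has 31 days — 0 days to the end of August leaves 12.
12 days into September → September 12, 1981.

September 12, 1981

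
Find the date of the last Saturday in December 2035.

29 December 2035

The first Saturday of December 2035 is December 1.
December 2035 has 31 days. Adding weeks: 1, 8, 15, 22, 29 — the last one ≤ 31 is the 29th.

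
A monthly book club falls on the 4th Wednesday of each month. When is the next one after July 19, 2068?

July 2068 starts on a Sunday; its first Wednesday is the 4th, so the 4th Wednesday is the 25th — July 25, 2068.
July 25, 2068 is after July 19, 2068, so that is the next one.

July 25, 2068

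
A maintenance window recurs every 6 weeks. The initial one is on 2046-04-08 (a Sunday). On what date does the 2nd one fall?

2046-05-20

The 2nd occurrence is 1 interval after the first: 1 × 42 = 42 days after 2046-04-08.
April has 30 days — 22 days to the end of April leaves 20.
20 days into May → 2046-05-20.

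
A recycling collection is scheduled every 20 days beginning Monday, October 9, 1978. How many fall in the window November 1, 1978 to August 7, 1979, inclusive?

Occurrences land 20·i days after October 9, 1978 for i = 0, 1, 2, …
November 1, 1978 is 23 days after the start; 23 ÷ 20 = 1 remainder 3; since the remainder is 3, round up to i = 2. First occurrence in the window: #3 on November 18, 1978 (2×20 = 40 days in).
August 7, 1979 is 302 days after the start; 302 ÷ 20 = 15 remainder 2. Last occurrence in the window: #16 on August 5, 1979.
Occurrences #3 through #16: 14 in total.

14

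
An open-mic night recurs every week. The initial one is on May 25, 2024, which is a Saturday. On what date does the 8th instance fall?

July 13, 2024

The 8th occurrence is 7 intervals after the first: 7 × 7 = 49 days after May 25, 2024.
May has 31 days — 6 days to the end of May leaves 43.
June has 30 days (13 left).
13 days into July → July 13, 2024.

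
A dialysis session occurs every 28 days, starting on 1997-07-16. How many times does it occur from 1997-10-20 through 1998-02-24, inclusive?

4

Occurrences land 28·i days after 1997-07-16 for i = 0, 1, 2, …
1997-10-20 is 96 days after the start; 96 ÷ 28 = 3 remainder 12; since the remainder is 12, round up to i = 4. First occurrence in the window: #5 on 1997-11-05 (4×28 = 112 days in).
1998-02-24 is 223 days after the start; 223 ÷ 28 = 7 remainder 27. Last occurrence in the window: #8 on 1998-01-28.
Occurrences #5 through #8: 4 in total.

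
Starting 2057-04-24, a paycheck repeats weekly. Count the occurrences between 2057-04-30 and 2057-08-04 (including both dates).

14

Occurrences land 7·i days after 2057-04-24 for i = 0, 1, 2, …
2057-04-30 is 6 days after the start; 6 ÷ 7 = 0 remainder 6; since the remainder is 6, round up to i = 1. First occurrence in the window: #2 on 2057-05-01 (1×7 = 7 days in).
2057-08-04 is 102 days after the start; 102 ÷ 7 = 14 remainder 4. Last occurrence in the window: #15 on 2057-07-31.
Occurrences #2 through #15: 14 in total.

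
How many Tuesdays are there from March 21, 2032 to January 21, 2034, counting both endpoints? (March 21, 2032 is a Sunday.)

96

March 21, 2032 is a Sunday; the first Tuesday on or after it is March 23, 2032 (2 days later).
From March 23, 2032 to January 21, 2034: 283 + 365 + 21 = 669 days (rest of 2032, 2033, to January 21, 2034 in 2034).
669 ÷ 7 = 95 full weeks with remainder 4, so 95 more Tuesdays after the first → 96.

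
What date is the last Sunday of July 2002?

2002-07-28

July 2002 begins on a Monday, so the first Sunday is July 7 (6 days later).
July 2002 has 31 days. Adding weeks: 7, 14, 21, 28 — the last one ≤ 31 is the 28th.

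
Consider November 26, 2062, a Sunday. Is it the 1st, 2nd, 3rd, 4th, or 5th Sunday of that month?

Day 26 falls in week ⌈26/7⌉ of the month.
Days 1–7 hold the 1st Sunday, 8–14 the 2nd, 15–21 the 3rd, 22–28 the 4th, 29–31 the 5th.
26 is in the range for the 4th.

4th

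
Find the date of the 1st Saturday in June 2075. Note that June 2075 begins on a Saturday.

1 June 2075

June 2075 begins on a Saturday, so the first Saturday is June 1.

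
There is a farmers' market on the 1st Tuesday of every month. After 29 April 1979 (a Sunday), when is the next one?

1 May 1979

April 1979 starts on a Sunday, so its 1st Tuesday is 3 April 1979 (2 days in).
That is not after 29 April 1979, so look at May 1979.
May 1979 starts on a Tuesday, so its 1st Tuesday is 1 May 1979.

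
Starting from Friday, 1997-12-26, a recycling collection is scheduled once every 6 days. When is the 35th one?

1998-07-18

The 35th occurrence is 34 intervals after the first: 34 × 6 = 204 days after 1997-12-26.
December has 31 days — 5 days to the end of December leaves 199.
January has 31 days (168 left).
February has 28 days (140 left).
March has 31 days (109 left).
April has 30 days (79 left).
May has 31 days (48 left).
June has 30 days (18 left).
18 days into July → 1998-07-18.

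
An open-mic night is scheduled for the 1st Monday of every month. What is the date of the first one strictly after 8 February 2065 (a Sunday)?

February 2065 starts on a Sunday, so its 1st Monday is 2 February 2065 (1 day in).
That is not after 8 February 2065, so look at March 2065.
March 2065 starts on a Sunday, so its 1st Monday is 2 March 2065 (1 day in).

2 March 2065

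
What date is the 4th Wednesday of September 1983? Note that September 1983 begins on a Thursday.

28 September 1983

September 1983 begins on a Thursday, so the first Wednesday is September 7 (6 days later).
The 4th Wednesday is 3 weeks later: 7 + 21 = 28.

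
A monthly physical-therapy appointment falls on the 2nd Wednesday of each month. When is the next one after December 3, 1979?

December 1979 starts on a Saturday; its first Wednesday is the 5th, so the 2nd Wednesday is the 12th — December 12, 1979.
December 12, 1979 is after December 3, 1979, so that is the next one.

December 12, 1979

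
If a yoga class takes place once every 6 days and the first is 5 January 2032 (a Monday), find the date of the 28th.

The 28th occurrence is 27 intervals after the first: 27 × 6 = 162 days after 5 January 2032.
January has 31 days — 26 days to the end of January leaves 136.
February has 29 days (107 left).
March has 31 days (76 left).
April has 30 days (46 left).
May has 31 days (15 left).
15 days into June → 15 June 2032.

15 June 2032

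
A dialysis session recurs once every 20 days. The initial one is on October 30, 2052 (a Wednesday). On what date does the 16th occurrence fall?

The 16th occurrence is 15 intervals after the first: 15 × 20 = 300 days after October 30, 2052.
October has 31 days — 1 day to the end of October leaves 299.
November has 30 days (269 left).
December has 31 days (238 left).
January has 31 days (207 left).
February has 28 days (179 left).
March has 31 days (148 left).
April has 30 days (118 left).
May has 31 days (87 left).
June has 30 days (57 left).
July has 31 days (26 left).
26 days into August → August 26, 2053.

August 26, 2053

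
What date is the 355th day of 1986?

1986-12-21

January has 31 days (355 − 31 = 324 remain).
February has 28 days (324 − 28 = 296 remain).
March has 31 days (296 − 31 = 265 remain).
April has 30 days (265 − 30 = 235 remain).
May has 31 days (235 − 31 = 204 remain).
June has 30 days (204 − 30 = 174 remain).
July has 31 days (174 − 31 = 143 remain).
August has 31 days (143 − 31 = 112 remain).
September has 30 days (112 − 30 = 82 remain).
October has 31 days (82 − 31 = 51 remain).
November has 30 days (51 − 30 = 21 remain).
21 into December → December 21.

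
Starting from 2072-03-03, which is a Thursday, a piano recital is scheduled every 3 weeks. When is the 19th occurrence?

2073-03-16

The 19th occurrence is 18 intervals after the first: 18 × 21 = 378 days after 2072-03-03.
March has 31 days — 28 days to the end of March leaves 350.
April has 30 days (320 left).
May has 31 days (289 left).
June has 30 days (259 left).
July has 31 days (228 left).
August has 31 days (197 left).
September has 30 days (167 left).
October has 31 days (136 left).
November has 30 days (106 left).
December has 31 days (75 left).
January has 31 days (44 left).
February has 28 days (16 left).
16 days into March → 2073-03-16.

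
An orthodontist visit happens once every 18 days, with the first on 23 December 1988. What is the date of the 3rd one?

28 January 1989

The 3rd occurrence is 2 intervals after the first: 2 × 18 = 36 days after 23 December 1988.
December has 31 days — 8 days to the end of December leaves 28.
28 days into January → 28 January 1989.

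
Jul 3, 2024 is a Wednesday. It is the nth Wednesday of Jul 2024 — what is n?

1st

Day 3 falls in week ⌈3/7⌉ of the month.
Days 1–7 hold the 1st Wednesday, 8–14 the 2nd, 15–21 the 3rd, 22–28 the 4th, 29–31 the 5th.
3 is in the range for the 1st.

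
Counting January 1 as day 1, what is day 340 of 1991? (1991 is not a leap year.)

Jan has 31 days (340 − 31 = 309 remain).
Feb has 28 days (309 − 28 = 281 remain).
Mar has 31 days (281 − 31 = 250 remain).
Apr has 30 days (250 − 30 = 220 remain).
May has 31 days (220 − 31 = 189 remain).
Jun has 30 days (189 − 30 = 159 remain).
Jul has 31 days (159 − 31 = 128 remain).
Aug has 31 days (128 − 31 = 97 remain).
Sep has 30 days (97 − 30 = 67 remain).
Oct has 31 days (67 − 31 = 36 remain).
Nov has 30 days (36 − 30 = 6 remain).
6 into Dec → Dec 6.

Dec 6, 1991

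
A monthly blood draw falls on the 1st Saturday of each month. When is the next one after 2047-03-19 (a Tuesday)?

March 2047 starts on a Friday, so its 1st Saturday is 2047-03-02 (1 day in).
That is not after 2047-03-19, so look at April 2047.
April 2047 starts on a Monday, so its 1st Saturday is 2047-04-06 (5 days in).

2047-04-06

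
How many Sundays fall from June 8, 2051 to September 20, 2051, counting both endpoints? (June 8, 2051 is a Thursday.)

15

June 8, 2051 is a Thursday; the first Sunday on or after it is June 11, 2051 (3 days later).
From June 11, 2051 to September 20, 2051: 19 + 31 + 31 + 20 = 101 days (rest of June, July, August, September).
101 ÷ 7 = 14 full weeks with remainder 3, so 14 more Sundays after the first → 15.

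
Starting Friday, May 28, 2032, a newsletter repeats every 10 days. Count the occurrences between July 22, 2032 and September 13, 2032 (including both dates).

5

Occurrences land 10·i days after May 28, 2032 for i = 0, 1, 2, …
July 22, 2032 is 55 days after the start; 55 ÷ 10 = 5 remainder 5; since the remainder is 5, round up to i = 6. First occurrence in the window: #7 on July 27, 2032 (6×10 = 60 days in).
September 13, 2032 is 108 days after the start; 108 ÷ 10 = 10 remainder 8. Last occurrence in the window: #11 on September 5, 2032.
Occurrences #7 through #11: 5 in total.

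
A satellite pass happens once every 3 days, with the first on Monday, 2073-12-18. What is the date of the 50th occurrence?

The 50th occurrence is 49 intervals after the first: 49 × 3 = 147 days after 2073-12-18.
December has 31 days — 13 days to the end of December leaves 134.
January has 31 days (103 left).
February has 28 days (75 left).
March has 31 days (44 left).
April has 30 days (14 left).
14 days into May → 2074-05-14.

2074-05-14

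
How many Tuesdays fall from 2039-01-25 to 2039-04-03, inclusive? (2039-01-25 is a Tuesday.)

10

2039-01-25 is a Tuesday; the first Tuesday on or after it is 2039-01-25.
From 2039-01-25 to 2039-04-03: 6 + 28 + 31 + 3 = 68 days (rest of January, February, March, April).
68 ÷ 7 = 9 full weeks with remainder 5, so 9 more Tuesdays after the first → 10.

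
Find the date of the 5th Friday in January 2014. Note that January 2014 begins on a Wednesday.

January 31, 2014

January 2014 begins on a Wednesday, so the first Friday is January 3 (2 days later).
The 5th Friday is 4 weeks later: 3 + 28 = 31.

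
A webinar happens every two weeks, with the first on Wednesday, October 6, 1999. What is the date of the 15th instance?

April 19, 2000

The 15th occurrence is 14 intervals after the first: 14 × 14 = 196 days after October 6, 1999.
October has 31 days — 25 days to the end of October leaves 171.
November has 30 days (141 left).
December has 31 days (110 left).
January has 31 days (79 left).
February has 29 days (50 left).
March has 31 days (19 left).
19 days into April → April 19, 2000.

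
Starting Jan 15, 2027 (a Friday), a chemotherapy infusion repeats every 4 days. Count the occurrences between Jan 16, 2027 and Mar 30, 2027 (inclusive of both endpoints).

18

Occurrences land 4·i days after Jan 15, 2027 for i = 0, 1, 2, …
Jan 16, 2027 is 1 day after the start; 1 ÷ 4 = 0 remainder 1; since the remainder is 1, round up to i = 1. First occurrence in the window: #2 on Jan 19, 2027 (1×4 = 4 days in).
Mar 30, 2027 is 74 days after the start; 74 ÷ 4 = 18 remainder 2. Last occurrence in the window: #19 on Mar 28, 2027.
Occurrences #2 through #19: 18 in total.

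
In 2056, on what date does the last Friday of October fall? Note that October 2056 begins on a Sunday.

October 2056 begins on a Sunday, so the first Friday is October 6 (5 days later).
October 2056 has 31 days. Adding weeks: 6, 13, 20, 27 — the last one ≤ 31 is the 27th.

2056-10-27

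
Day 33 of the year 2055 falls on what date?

2055-02-02

January has 31 days (33 − 31 = 2 remain).
2 into February → February 2.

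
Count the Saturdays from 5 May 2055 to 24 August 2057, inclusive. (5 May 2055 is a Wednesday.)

5 May 2055 is a Wednesday; the first Saturday on or after it is 8 May 2055 (3 days later).
From 8 May 2055 to 24 August 2057: 237 + 366 + 236 = 839 days (rest of 2055, 2056, to 24 August 2057 in 2057).
839 ÷ 7 = 119 full weeks with remainder 6, so 119 more Saturdays after the first → 120.

120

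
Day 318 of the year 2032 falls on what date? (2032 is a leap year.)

January has 31 days (318 − 31 = 287 remain).
February has 29 days (287 − 29 = 258 remain).
March has 31 days (258 − 31 = 227 remain).
April has 30 days (227 − 30 = 197 remain).
May has 31 days (197 − 31 = 166 remain).
June has 30 days (166 − 30 = 136 remain).
July has 31 days (136 − 31 = 105 remain).
August has 31 days (105 − 31 = 74 remain).
September has 30 days (74 − 30 = 44 remain).
October has 31 days (44 − 31 = 13 remain).
13 into November → November 13.

November 13, 2032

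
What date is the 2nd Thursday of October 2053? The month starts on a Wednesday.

October 9, 2053

October 2053 begins on a Wednesday, so the first Thursday is October 2 (1 day later).
The 2nd Thursday is 1 weeks later: 2 + 7 = 9.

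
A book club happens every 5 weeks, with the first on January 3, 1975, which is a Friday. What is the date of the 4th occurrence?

April 18, 1975

The 4th occurrence is 3 intervals after the first: 3 × 35 = 105 days after January 3, 1975.
January has 31 days — 28 days to the end of January leaves 77.
February has 28 days (49 left).
March has 31 days (18 left).
18 days into April → April 18, 1975.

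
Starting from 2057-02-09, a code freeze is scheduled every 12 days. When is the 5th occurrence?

2057-03-29

The 5th occurrence is 4 intervals after the first: 4 × 12 = 48 days after 2057-02-09.
February has 28 days — 19 days to the end of February leaves 29.
29 days into March → 2057-03-29.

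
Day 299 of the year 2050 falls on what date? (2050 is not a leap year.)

October 26, 2050

January has 31 days (299 − 31 = 268 remain).
February has 28 days (268 − 28 = 240 remain).
March has 31 days (240 − 31 = 209 remain).
April has 30 days (209 − 30 = 179 remain).
May has 31 days (179 − 31 = 148 remain).
June has 30 days (148 − 30 = 118 remain).
July has 31 days (118 − 31 = 87 remain).
August has 31 days (87 − 31 = 56 remain).
September has 30 days (56 − 30 = 26 remain).
26 into October → October 26.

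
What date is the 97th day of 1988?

Jan has 31 days (97 − 31 = 66 remain).
Feb has 29 days (66 − 29 = 37 remain).
Mar has 31 days (37 − 31 = 6 remain).
6 into Apr → Apr 6.

Apr 6, 1988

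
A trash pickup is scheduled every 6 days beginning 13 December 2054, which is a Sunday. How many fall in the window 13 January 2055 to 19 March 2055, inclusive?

11

Occurrences land 6·i days after 13 December 2054 for i = 0, 1, 2, …
13 January 2055 is 31 days after the start; 31 ÷ 6 = 5 remainder 1; since the remainder is 1, round up to i = 6. First occurrence in the window: #7 on 18 January 2055 (6×6 = 36 days in).
19 March 2055 is 96 days after the start; 96 ÷ 6 = 16 remainder 0. Last occurrence in the window: #17 on 19 March 2055.
Occurrences #7 through #17: 11 in total.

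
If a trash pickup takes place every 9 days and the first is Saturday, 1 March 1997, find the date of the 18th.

1 August 1997

The 18th occurrence is 17 intervals after the first: 17 × 9 = 153 days after 1 March 1997.
March has 31 days — 30 days to the end of March leaves 123.
April has 30 days (93 left).
May has 31 days (62 left).
June has 30 days (32 left).
July has 31 days (1 left).
1 day into August → 1 August 1997.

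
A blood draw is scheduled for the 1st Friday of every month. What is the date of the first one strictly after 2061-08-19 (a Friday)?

2061-09-02

August 2061 starts on a Monday, so its 1st Friday is 2061-08-05 (4 days in).
That is not after 2061-08-19, so look at September 2061.
September 2061 starts on a Thursday, so its 1st Friday is 2061-09-02 (1 day in).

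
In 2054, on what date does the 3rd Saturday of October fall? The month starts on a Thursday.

17 October 2054

October 2054 begins on a Thursday, so the first Saturday is October 3 (2 days later).
The 3rd Saturday is 2 weeks later: 3 + 14 = 17.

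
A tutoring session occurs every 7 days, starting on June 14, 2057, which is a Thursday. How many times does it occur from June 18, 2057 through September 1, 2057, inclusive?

11

Occurrences land 7·i days after June 14, 2057 for i = 0, 1, 2, …
June 18, 2057 is 4 days after the start; 4 ÷ 7 = 0 remainder 4; since the remainder is 4, round up to i = 1. First occurrence in the window: #2 on June 21, 2057 (1×7 = 7 days in).
September 1, 2057 is 79 days after the start; 79 ÷ 7 = 11 remainder 2. Last occurrence in the window: #12 on August 30, 2057.
Occurrences #2 through #12: 11 in total.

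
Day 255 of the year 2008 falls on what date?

Jan has 31 days (255 − 31 = 224 remain).
Feb has 29 days (224 − 29 = 195 remain).
Mar has 31 days (195 − 31 = 164 remain).
Apr has 30 days (164 − 30 = 134 remain).
May has 31 days (134 − 31 = 103 remain).
Jun has 30 days (103 − 30 = 73 remain).
Jul has 31 days (73 − 31 = 42 remain).
Aug has 31 days (42 − 31 = 11 remain).
11 into Sep → Sep 11.

Sep 11, 2008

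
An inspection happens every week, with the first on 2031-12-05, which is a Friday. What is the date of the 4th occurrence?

2031-12-26

The 4th occurrence is 3 intervals after the first: 3 × 7 = 21 days after 2031-12-05.
21 days later is 2031-12-26.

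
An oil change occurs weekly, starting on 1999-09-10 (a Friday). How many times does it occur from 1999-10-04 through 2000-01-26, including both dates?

16

Occurrences land 7·i days after 1999-09-10 for i = 0, 1, 2, …
1999-10-04 is 24 days after the start; 24 ÷ 7 = 3 remainder 3; since the remainder is 3, round up to i = 4. First occurrence in the window: #5 on 1999-10-08 (4×7 = 28 days in).
2000-01-26 is 138 days after the start; 138 ÷ 7 = 19 remainder 5. Last occurrence in the window: #20 on 2000-01-21.
Occurrences #5 through #20: 16 in total.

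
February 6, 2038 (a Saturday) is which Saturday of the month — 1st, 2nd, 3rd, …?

1st

Day 6 falls in week ⌈6/7⌉ of the month.
Days 1–7 hold the 1st Saturday, 8–14 the 2nd, 15–21 the 3rd, 22–28 the 4th, 29–31 the 5th.
6 is in the range for the 1st.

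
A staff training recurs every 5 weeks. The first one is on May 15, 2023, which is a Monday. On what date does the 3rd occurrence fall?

Jul 24, 2023

The 3rd occurrence is 2 intervals after the first: 2 × 35 = 70 days after May 15, 2023.
May has 31 days — 16 days to the end of May leaves 54.
Jun has 30 days (24 left).
24 days into Jul → Jul 24, 2023.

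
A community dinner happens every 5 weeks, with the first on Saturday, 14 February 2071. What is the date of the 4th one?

30 May 2071

The 4th occurrence is 3 intervals after the first: 3 × 35 = 105 days after 14 February 2071.
February has 28 days — 14 days to the end of February leaves 91.
March has 31 days (60 left).
April has 30 days (30 left).
30 days into May → 30 May 2071.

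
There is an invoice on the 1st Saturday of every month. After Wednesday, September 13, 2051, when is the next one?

October 7, 2051

September 2051 starts on a Friday, so its 1st Saturday is September 2, 2051 (1 day in).
That is not after September 13, 2051, so look at October 2051.
October 2051 starts on a Sunday, so its 1st Saturday is October 7, 2051 (6 days in).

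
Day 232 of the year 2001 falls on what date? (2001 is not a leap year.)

January has 31 days (232 − 31 = 201 remain).
February has 28 days (201 − 28 = 173 remain).
March has 31 days (173 − 31 = 142 remain).
April has 30 days (142 − 30 = 112 remain).
May has 31 days (112 − 31 = 81 remain).
June has 30 days (81 − 30 = 51 remain).
July has 31 days (51 − 31 = 20 remain).
20 into August → August 20.

August 20, 2001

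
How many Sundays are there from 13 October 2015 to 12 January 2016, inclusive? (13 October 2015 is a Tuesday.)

13

13 October 2015 is a Tuesday; the first Sunday on or after it is 18 October 2015 (5 days later).
From 18 October 2015 to 12 January 2016: 13 + 30 + 31 + 12 = 86 days (rest of October, November, December, January).
86 ÷ 7 = 12 full weeks with remainder 2, so 12 more Sundays after the first → 13.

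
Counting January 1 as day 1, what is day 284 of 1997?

January has 31 days (284 − 31 = 253 remain).
February has 28 days (253 − 28 = 225 remain).
March has 31 days (225 − 31 = 194 remain).
April has 30 days (194 − 30 = 164 remain).
May has 31 days (164 − 31 = 133 remain).
June has 30 days (133 − 30 = 103 remain).
July has 31 days (103 − 31 = 72 remain).
August has 31 days (72 − 31 = 41 remain).
September has 30 days (41 − 30 = 11 remain).
11 into October → October 11.

October 11, 1997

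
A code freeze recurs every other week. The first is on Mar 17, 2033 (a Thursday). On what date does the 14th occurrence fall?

Sep 15, 2033

The 14th occurrence is 13 intervals after the first: 13 × 14 = 182 days after Mar 17, 2033.
Mar has 31 days — 14 days to the end of Mar leaves 168.
Apr has 30 days (138 left).
May has 31 days (107 left).
Jun has 30 days (77 left).
Jul has 31 days (46 left).
Aug has 31 days (15 left).
15 days into Sep → Sep 15, 2033.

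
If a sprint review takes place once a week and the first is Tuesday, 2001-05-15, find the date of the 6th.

The 6th occurrence is 5 intervals after the first: 5 × 7 = 35 days after 2001-05-15.
May has 31 days — 16 days to the end of May leaves 19.
19 days into June → 2001-06-19.

2001-06-19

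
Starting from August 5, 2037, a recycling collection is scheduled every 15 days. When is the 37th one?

The 37th occurrence is 36 intervals after the first: 36 × 15 = 540 days after August 5, 2037.
August has 31 days — 26 days to the end of August leaves 514.
From end of August to end of 2037 is 122 days (392 left).
2038 has 365 days (27 left).
27 days into January → January 27, 2039.

January 27, 2039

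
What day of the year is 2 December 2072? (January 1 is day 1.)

Days in months before December: 31 + 29 + 31 + 30 + 31 + 30 + 31 + 31 + 30 + 31 + 30 = 335.
Plus 2 days into December → day 337.

337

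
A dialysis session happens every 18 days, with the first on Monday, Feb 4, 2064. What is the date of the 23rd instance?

Mar 6, 2065

The 23rd occurrence is 22 intervals after the first: 22 × 18 = 396 days after Feb 4, 2064.
Feb has 29 days — 25 days to the end of Feb leaves 371.
Mar has 31 days (340 left).
Apr has 30 days (310 left).
May has 31 days (279 left).
Jun has 30 days (249 left).
Jul has 31 days (218 left).
Aug has 31 days (187 left).
Sep has 30 days (157 left).
Oct has 31 days (126 left).
Nov has 30 days (96 left).
Dec has 31 days (65 left).
Jan has 31 days (34 left).
Feb has 28 days (6 left).
6 days into Mar → Mar 6, 2065.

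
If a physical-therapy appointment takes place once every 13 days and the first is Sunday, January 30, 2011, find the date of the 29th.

The 29th occurrence is 28 intervals after the first: 28 × 13 = 364 days after January 30, 2011.
January has 31 days — 1 day to the end of January leaves 363.
February has 28 days (335 left).
March has 31 days (304 left).
April has 30 days (274 left).
May has 31 days (243 left).
June has 30 days (213 left).
July has 31 days (182 left).
August has 31 days (151 left).
September has 30 days (121 left).
October has 31 days (90 left).
November has 30 days (60 left).
December has 31 days (29 left).
29 days into January → January 29, 2012.

January 29, 2012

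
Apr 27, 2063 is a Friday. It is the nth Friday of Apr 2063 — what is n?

4th

Day 27 falls in week ⌈27/7⌉ of the month.
Days 1–7 hold the 1st Friday, 8–14 the 2nd, 15–21 the 3rd, 22–28 the 4th, 29–31 the 5th.
27 is in the range for the 4th.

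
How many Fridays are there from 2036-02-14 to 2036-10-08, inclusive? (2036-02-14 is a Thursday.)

34

2036-02-14 is a Thursday; the first Friday on or after it is 2036-02-15 (1 day later).
From 2036-02-15 to 2036-10-08: 14 + 31 + 30 + 31 + 30 + 31 + 31 + 30 + 8 = 236 days (rest of February, March, April, May, June, July, August, September, October).
236 ÷ 7 = 33 full weeks with remainder 5, so 33 more Fridays after the first → 34.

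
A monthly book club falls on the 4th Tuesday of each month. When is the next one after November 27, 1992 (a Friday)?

November 1992 starts on a Sunday; its first Tuesday is the 3rd, so the 4th Tuesday is the 24th — November 24, 1992.
That is not after November 27, 1992, so look at December 1992.
December 1992 starts on a Tuesday; its first Tuesday is the 1st, so the 4th Tuesday is the 22nd — December 22, 1992.

December 22, 1992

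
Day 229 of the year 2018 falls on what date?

January has 31 days (229 − 31 = 198 remain).
February has 28 days (198 − 28 = 170 remain).
March has 31 days (170 − 31 = 139 remain).
April has 30 days (139 − 30 = 109 remain).
May has 31 days (109 − 31 = 78 remain).
June has 30 days (78 − 30 = 48 remain).
July has 31 days (48 − 31 = 17 remain).
17 into August → August 17.

2018-08-17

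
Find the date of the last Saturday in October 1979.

October 27, 1979

The first Saturday of October 1979 is October 6.
October 1979 has 31 days. Adding weeks: 6, 13, 20, 27 — the last one ≤ 31 is the 27th.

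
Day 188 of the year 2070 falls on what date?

Jan has 31 days (188 − 31 = 157 remain).
Feb has 28 days (157 − 28 = 129 remain).
Mar has 31 days (129 − 31 = 98 remain).
Apr has 30 days (98 − 30 = 68 remain).
May has 31 days (68 − 31 = 37 remain).
Jun has 30 days (37 − 30 = 7 remain).
7 into Jul → Jul 7.

Jul 7, 2070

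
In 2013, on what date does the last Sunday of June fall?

The first Sunday of June 2013 is June 2.
June 2013 has 30 days. Adding weeks: 2, 9, 16, 23, 30 — the last one ≤ 30 is the 30th.

June 30, 2013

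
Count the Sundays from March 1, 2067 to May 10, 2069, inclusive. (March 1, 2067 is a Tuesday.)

114

March 1, 2067 is a Tuesday; the first Sunday on or after it is March 6, 2067 (5 days later).
From March 6, 2067 to May 10, 2069: 300 + 366 + 130 = 796 days (rest of 2067, 2068, to May 10, 2069 in 2069).
796 ÷ 7 = 113 full weeks with remainder 5, so 113 more Sundays after the first → 114.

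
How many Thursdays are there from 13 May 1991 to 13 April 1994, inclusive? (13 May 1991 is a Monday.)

13 May 1991 is a Monday; the first Thursday on or after it is 16 May 1991 (3 days later).
From 16 May 1991 to 13 April 1994: 229 + 366 + 365 + 103 = 1063 days (rest of 1991, 1992, 1993, to 13 April 1994 in 1994).
1063 ÷ 7 = 151 full weeks with remainder 6, so 151 more Thursdays after the first → 152.

152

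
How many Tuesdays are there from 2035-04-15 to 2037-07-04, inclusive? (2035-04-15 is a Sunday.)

116

2035-04-15 is a Sunday; the first Tuesday on or after it is 2035-04-17 (2 days later).
From 2035-04-17 to 2037-07-04: 258 + 366 + 185 = 809 days (rest of 2035, 2036, to 2037-07-04 in 2037).
809 ÷ 7 = 115 full weeks with remainder 4, so 115 more Tuesdays after the first → 116.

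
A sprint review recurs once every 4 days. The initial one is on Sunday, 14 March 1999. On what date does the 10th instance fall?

The 10th occurrence is 9 intervals after the first: 9 × 4 = 36 days after 14 March 1999.
March has 31 days — 17 days to the end of March leaves 19.
19 days into April → 19 April 1999.

19 April 1999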